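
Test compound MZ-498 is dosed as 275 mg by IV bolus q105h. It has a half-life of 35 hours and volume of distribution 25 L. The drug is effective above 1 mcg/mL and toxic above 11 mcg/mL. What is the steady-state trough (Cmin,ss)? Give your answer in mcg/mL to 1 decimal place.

1.6 mcg/mL

The dosing interval is 3 half-lives, so f = 2^(−3) = 0.125.
Accumulation ratio R = 1/(1 − f) = 1/0.875 = 8/7.
Single-dose peak C₀ = D/Vd = 275/25 = 11 mcg/mL.
Steady-state peak Cmax,ss = C₀·R = 11 × 8/7 ≈ 12.571 mcg/mL.
Steady-state trough Cmin,ss = Cmax,ss·f ≈ 12.571 × 0.125 ≈ 1.571 mcg/mL.
Trough 1.6 mcg/mL vs MEC 1 mcg/mL: adequate.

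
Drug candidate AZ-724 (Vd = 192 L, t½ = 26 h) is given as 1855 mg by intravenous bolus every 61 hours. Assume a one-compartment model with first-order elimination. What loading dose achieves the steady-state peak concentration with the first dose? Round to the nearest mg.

2309 mg

f = (1/2)^(61/26) ≈ 0.196670; accumulation ratio R = 1/(1−f) ≈ 1.24482.
Loading dose to hit Cmax,ss on first dose: D_load = D_maint·R ≈ 1855 × 1.24482 ≈ 2309.14 mg.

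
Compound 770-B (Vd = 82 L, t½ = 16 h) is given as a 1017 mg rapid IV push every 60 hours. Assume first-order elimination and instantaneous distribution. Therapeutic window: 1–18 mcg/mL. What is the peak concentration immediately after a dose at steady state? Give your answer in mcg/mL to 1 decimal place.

13.4 mcg/mL

k = ln2/t½ = ln2/16 ≈ 0.043322 h⁻¹; fraction remaining f = e^(−kτ) = e^(−0.043322×60) ≈ 0.0743.
Accumulation ratio R = 1/(1 − f) ≈ 1/0.9257 ≈ 1.0803.
Single-dose peak C₀ = D/Vd = 1017/82 ≈ 12.402 mcg/mL.
Steady-state peak Cmax,ss = C₀·R ≈ 12.402 × 1.0803 ≈ 13.398 mcg/mL.
Peak 13.4 mcg/mL vs MTC 18 mcg/mL: below toxic threshold.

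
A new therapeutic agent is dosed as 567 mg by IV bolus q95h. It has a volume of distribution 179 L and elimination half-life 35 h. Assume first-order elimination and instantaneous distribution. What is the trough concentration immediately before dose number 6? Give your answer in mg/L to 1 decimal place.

0.6 mg/L

f = (1/2)^(τ/t½) = (1/2)^(95/35) ≈ 0.1524.
C₀ = D/Vd = 567/179 ≈ 3.168 mg/L.
Before the 6th dose, 5 doses have been given. Superposition: Cmin = C₀·(f + f² + … + f^5).
≈ 3.168 × (0.1524 + 0.0232 + 0.0035 + 0.0005 + 0.0001) ≈ 3.168 × 0.1797 ≈ 0.569 mg/L.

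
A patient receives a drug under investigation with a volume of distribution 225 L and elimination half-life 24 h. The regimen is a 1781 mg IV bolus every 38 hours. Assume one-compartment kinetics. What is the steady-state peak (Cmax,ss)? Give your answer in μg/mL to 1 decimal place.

11.9 μg/mL

k = ln2/t½ = ln2/24 ≈ 0.028881 h⁻¹; fraction remaining f = e^(−kτ) = e^(−0.028881×38) ≈ 0.3337.
At steady state, accumulation factor R = 1/(1 − e^(−kτ)) ≈ 1.5008.
Single-dose peak C₀ = D/Vd = 1781/225 ≈ 7.916 μg/mL.
Steady-state peak Cmax,ss = C₀·R ≈ 7.916 × 1.5008 ≈ 11.880 μg/mL.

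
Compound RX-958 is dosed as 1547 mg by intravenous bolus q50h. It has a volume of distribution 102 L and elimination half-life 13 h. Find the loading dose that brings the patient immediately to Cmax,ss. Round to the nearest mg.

1663 mg

f = (1/2)^(50/13) ≈ 0.069533; accumulation ratio R = 1/(1−f) ≈ 1.07473.
Loading dose to hit Cmax,ss on first dose: D_load = D_maint·R ≈ 1547 × 1.07473 ≈ 1662.61 mg.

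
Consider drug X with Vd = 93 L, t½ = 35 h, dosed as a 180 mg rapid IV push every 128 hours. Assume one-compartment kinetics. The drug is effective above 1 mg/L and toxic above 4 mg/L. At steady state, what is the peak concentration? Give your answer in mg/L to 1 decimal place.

2.1 mg/L

τ/t½ = 128/35 ≈ 3.6571, so fraction remaining f = (1/2)^(128/35) ≈ 0.0793.
Accumulation ratio R = 1/(1 − f) ≈ 1/0.9207 ≈ 1.0861.
Single-dose peak C₀ = D/Vd = 180/93 ≈ 1.935 mg/L.
Steady-state peak Cmax,ss = C₀·R ≈ 1.935 × 1.0861 ≈ 2.102 mg/L.
Peak 2.1 mg/L vs MTC 4 mg/L: below toxic threshold.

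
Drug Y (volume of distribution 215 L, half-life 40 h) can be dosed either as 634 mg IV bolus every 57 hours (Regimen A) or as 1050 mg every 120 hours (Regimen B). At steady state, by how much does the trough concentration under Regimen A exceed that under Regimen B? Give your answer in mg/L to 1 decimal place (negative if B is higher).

Regimen A: f = (1/2)^(57/40) ≈ 0.3724; Cmin,ss = (634/215)·f/(1−f) ≈ 1.750 mg/L.
Regimen B: f = (1/2)^(120/40) ≈ 0.1250; Cmin,ss = (1050/215)·f/(1−f) ≈ 0.698 mg/L.
Difference ≈ 1.750 − 0.698 ≈ 1.052 mg/L.

1.1 mg/L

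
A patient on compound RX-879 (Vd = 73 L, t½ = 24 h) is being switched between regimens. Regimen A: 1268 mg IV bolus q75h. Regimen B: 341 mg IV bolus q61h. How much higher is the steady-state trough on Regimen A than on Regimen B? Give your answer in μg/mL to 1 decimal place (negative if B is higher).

Regimen A: f = (1/2)^(75/24) ≈ 0.1146; Cmin,ss = (1268/73)·f/(1−f) ≈ 2.248 μg/mL.
Regimen B: f = (1/2)^(61/24) ≈ 0.1717; Cmin,ss = (341/73)·f/(1−f) ≈ 0.968 μg/mL.
Difference ≈ 2.248 − 0.968 ≈ 1.280 μg/mL.

1.3 μg/mL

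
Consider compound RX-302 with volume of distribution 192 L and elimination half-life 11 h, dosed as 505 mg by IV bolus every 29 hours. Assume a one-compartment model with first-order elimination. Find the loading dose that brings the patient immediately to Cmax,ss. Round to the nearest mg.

f = (1/2)^(29/11) ≈ 0.160833; accumulation ratio R = 1/(1−f) ≈ 1.19166.
Loading dose to hit Cmax,ss on first dose: D_load = D_maint·R ≈ 505 × 1.19166 ≈ 601.79 mg.

602 mg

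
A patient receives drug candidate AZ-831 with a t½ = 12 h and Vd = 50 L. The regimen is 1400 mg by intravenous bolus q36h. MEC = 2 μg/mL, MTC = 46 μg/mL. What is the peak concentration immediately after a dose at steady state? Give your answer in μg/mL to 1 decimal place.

The dosing interval is 3 half-lives, so f = 2^(−3) = 0.125.
At steady state, R = 1/(1 − 0.125) = 8/7.
Single-dose peak C₀ = D/Vd = 1400/50 = 28 μg/mL.
Steady-state peak Cmax,ss = C₀·R = 28 × 8/7 ≈ 32.000 μg/mL.
Peak 32.0 μg/mL vs MTC 46 μg/mL: below toxic threshold.

32.0 μg/mL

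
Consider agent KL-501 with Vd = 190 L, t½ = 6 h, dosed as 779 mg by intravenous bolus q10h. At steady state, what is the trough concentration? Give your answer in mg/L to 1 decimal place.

Over one 10-h interval, 10/6 ≈ 1.6667 half-lives elapse, leaving f ≈ 0.3150 of each dose.
Accumulation ratio R = 1/(1 − f) ≈ 1/0.6850 ≈ 1.4599.
Single-dose peak C₀ = D/Vd = 779/190 ≈ 4.100 mg/L.
Steady-state peak Cmax,ss = C₀·R ≈ 4.100 × 1.4599 ≈ 5.986 mg/L.
Steady-state trough Cmin,ss = Cmax,ss·f ≈ 5.986 × 0.3150 ≈ 1.886 mg/L.

1.9 mg/L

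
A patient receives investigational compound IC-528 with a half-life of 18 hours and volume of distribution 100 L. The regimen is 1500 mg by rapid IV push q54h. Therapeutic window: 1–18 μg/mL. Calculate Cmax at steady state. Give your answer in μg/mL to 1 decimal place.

τ = 54 h = 3 half-lives, so f = (1/2)^3 = 0.125.
At steady state, R = 1/(1 − 0.125) = 8/7.
Single-dose peak C₀ = D/Vd = 1500/100 = 15 μg/mL.
Steady-state peak Cmax,ss = C₀·R = 15 × 8/7 ≈ 17.143 μg/mL.
Peak 17.1 μg/mL vs MTC 18 μg/mL: below toxic threshold.

17.1 μg/mL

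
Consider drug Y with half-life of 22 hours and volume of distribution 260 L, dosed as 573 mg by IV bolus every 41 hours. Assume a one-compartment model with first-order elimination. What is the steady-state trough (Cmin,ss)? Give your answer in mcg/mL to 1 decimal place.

0.8 mcg/mL

k = ln2/t½ = ln2/22 ≈ 0.031507 h⁻¹; fraction remaining f = e^(−kτ) = e^(−0.031507×41) ≈ 0.2748.
Single-dose peak C₀ = D/Vd = 573/260 ≈ 2.204 mcg/mL.
Steady-state trough Cmin,ss = C₀·f/(1−f) ≈ 2.204 × 0.2748/0.7252 ≈ 0.835 mcg/mL.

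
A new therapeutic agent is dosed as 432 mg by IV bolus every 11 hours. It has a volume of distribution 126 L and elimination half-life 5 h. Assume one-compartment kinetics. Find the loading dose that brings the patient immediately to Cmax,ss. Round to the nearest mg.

552 mg

f = (1/2)^(11/5) ≈ 0.217638; accumulation ratio R = 1/(1−f) ≈ 1.27818.
Loading dose to hit Cmax,ss on first dose: D_load = D_maint·R ≈ 432 × 1.27818 ≈ 552.17 mg.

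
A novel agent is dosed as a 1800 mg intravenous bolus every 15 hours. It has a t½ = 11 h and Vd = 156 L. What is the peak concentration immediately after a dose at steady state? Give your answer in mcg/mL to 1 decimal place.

τ/t½ = 15/11 ≈ 1.3636, so fraction remaining f = (1/2)^(15/11) ≈ 0.3886.
Accumulation ratio R = 1/(1 − f) ≈ 1/0.6114 ≈ 1.6356.
Single-dose peak C₀ = D/Vd = 1800/156 ≈ 11.538 mcg/mL.
Steady-state peak Cmax,ss = C₀·R ≈ 11.538 × 1.6356 ≈ 18.872 mcg/mL.

18.9 mcg/mL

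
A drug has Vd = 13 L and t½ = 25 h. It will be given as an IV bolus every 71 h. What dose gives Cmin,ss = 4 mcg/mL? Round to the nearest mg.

τ/t½ = 71/25 ≈ 2.84, so f = (1/2)^(71/25) ≈ 0.139661.
Cmin,ss = (D/Vd)·f/(1−f), so D = Cmin,ss·Vd·(1−f)/f.
D = 4 × 13 × (1−f)/f ≈ 4 × 13 × 6.16020 ≈ 320.33 mg.

320 mg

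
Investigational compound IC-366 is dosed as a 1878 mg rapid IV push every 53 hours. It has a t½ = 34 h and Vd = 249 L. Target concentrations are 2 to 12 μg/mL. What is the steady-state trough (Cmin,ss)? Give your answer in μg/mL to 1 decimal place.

k = ln2/t½ = ln2/34 ≈ 0.020387 h⁻¹; fraction remaining f = e^(−kτ) = e^(−0.020387×53) ≈ 0.3394.
Each bolus raises the concentration by D/Vd = 1878/249 ≈ 7.542 μg/mL.
Steady-state trough Cmin,ss = C₀·f/(1−f) ≈ 7.542 × 0.3394/0.6606 ≈ 3.875 μg/mL.
Trough 3.9 μg/mL vs MEC 2 μg/mL: adequate.

3.9 μg/mL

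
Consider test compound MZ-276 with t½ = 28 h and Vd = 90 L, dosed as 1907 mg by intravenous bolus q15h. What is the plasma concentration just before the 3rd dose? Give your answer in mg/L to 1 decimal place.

f = (1/2)^(τ/t½) = (1/2)^(15/28) ≈ 0.6898.
C₀ = D/Vd = 1907/90 ≈ 21.189 mg/L.
Before the 3rd dose, 2 doses have been given. Superposition: Cmin = C₀·(f + f²).
≈ 21.189 × (0.6898 + 0.4758) ≈ 21.189 × 1.1656 ≈ 24.698 mg/L.

24.7 mg/L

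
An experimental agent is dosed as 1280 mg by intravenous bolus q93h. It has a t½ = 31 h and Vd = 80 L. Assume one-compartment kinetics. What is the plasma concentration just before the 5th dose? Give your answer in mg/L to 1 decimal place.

2.3 mg/L

f = (1/2)^(τ/t½) = (1/2)^(93/31) ≈ 0.1250.
C₀ = D/Vd = 1280/80 ≈ 16.000 mg/L.
Before the 5th dose, 4 doses have been given. Superposition: Cmin = C₀·(f + f² + … + f^4).
≈ 16.000 × (0.1250 + 0.0156 + 0.0020 + 0.0002) ≈ 16.000 × 0.1428 ≈ 2.285 mg/L.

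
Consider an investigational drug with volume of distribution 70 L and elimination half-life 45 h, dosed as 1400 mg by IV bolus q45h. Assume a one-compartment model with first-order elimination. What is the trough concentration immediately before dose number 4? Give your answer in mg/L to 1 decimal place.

17.5 mg/L

f = (1/2)^(τ/t½) = (1/2)^(45/45) ≈ 0.5000.
C₀ = D/Vd = 1400/70 ≈ 20.000 mg/L.
Before the 4th dose, 3 doses have been given. Superposition: Cmin = C₀·(f + f² + … + f^3).
≈ 20.000 × (0.5000 + 0.2500 + 0.1250) ≈ 20.000 × 0.8750 ≈ 17.500 mg/L.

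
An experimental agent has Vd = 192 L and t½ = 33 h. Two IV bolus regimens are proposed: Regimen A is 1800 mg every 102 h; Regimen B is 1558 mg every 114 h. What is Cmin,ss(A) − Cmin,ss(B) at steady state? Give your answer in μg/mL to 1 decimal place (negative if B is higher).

0.4 μg/mL

Regimen A: f = (1/2)^(102/33) ≈ 0.1174; Cmin,ss = (1800/192)·f/(1−f) ≈ 1.247 μg/mL.
Regimen B: f = (1/2)^(114/33) ≈ 0.0912; Cmin,ss = (1558/192)·f/(1−f) ≈ 0.814 μg/mL.
Difference ≈ 1.247 − 0.814 ≈ 0.433 μg/mL.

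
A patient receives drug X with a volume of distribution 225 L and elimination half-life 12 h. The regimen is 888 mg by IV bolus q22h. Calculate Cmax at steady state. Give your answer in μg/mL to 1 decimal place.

k = ln2/t½ = ln2/12 ≈ 0.057762 h⁻¹; fraction remaining f = e^(−kτ) = e^(−0.057762×22) ≈ 0.2806.
Accumulation ratio R = 1/(1 − f) ≈ 1/0.7194 ≈ 1.3900.
Single-dose peak C₀ = D/Vd = 888/225 ≈ 3.947 μg/mL.
Steady-state peak Cmax,ss = C₀·R ≈ 3.947 × 1.3900 ≈ 5.486 μg/mL.

5.5 μg/mL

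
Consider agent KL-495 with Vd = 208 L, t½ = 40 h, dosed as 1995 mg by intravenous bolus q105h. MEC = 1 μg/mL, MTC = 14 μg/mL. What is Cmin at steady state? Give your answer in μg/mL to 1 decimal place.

Over one 105-h interval, 105/40 ≈ 2.625 half-lives elapse, leaving f ≈ 0.1621 of each dose.
At steady state, accumulation factor R = 1/(1 − e^(−kτ)) ≈ 1.1935.
Single-dose peak C₀ = D/Vd = 1995/208 ≈ 9.591 μg/mL.
Cmax,ss = C₀/(1 − f) ≈ 9.591/0.8379 ≈ 11.446 μg/mL.
One interval later, Cmin,ss = Cmax,ss·e^(−kτ) ≈ 11.446 × 0.1621 ≈ 1.855 μg/mL.
Trough 1.9 μg/mL vs MEC 1 μg/mL: adequate.

1.9 μg/mL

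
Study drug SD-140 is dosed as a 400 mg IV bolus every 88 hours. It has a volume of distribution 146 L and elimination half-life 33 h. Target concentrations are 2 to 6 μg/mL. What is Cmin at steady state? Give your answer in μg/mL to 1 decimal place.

k = ln2/t½ = ln2/33 ≈ 0.021004 h⁻¹; fraction remaining f = e^(−kτ) = e^(−0.021004×88) ≈ 0.1575.
Accumulation ratio R = 1/(1 − f) ≈ 1/0.8425 ≈ 1.1869.
Each bolus raises the concentration by D/Vd = 400/146 ≈ 2.740 μg/mL.
Steady-state peak Cmax,ss = C₀·R ≈ 2.740 × 1.1869 ≈ 3.252 μg/mL.
Steady-state trough Cmin,ss = Cmax,ss·f ≈ 3.252 × 0.1575 ≈ 0.512 μg/mL.
Trough 0.5 μg/mL vs MEC 2 μg/mL: subtherapeutic.

0.5 μg/mL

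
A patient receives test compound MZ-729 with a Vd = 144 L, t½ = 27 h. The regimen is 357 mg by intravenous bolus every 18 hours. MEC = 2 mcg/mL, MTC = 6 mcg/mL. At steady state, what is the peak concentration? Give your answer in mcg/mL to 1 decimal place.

6.7 mcg/mL

τ/t½ = 18/27 ≈ 0.66667, so fraction remaining f = (1/2)^(18/27) ≈ 0.6300.
Accumulation ratio R = 1/(1 − f) ≈ 1/0.3700 ≈ 2.7027.
Single-dose peak C₀ = D/Vd = 357/144 ≈ 2.479 mcg/mL.
Steady-state peak Cmax,ss = C₀·R ≈ 2.479 × 2.7027 ≈ 6.700 mcg/mL.
Peak 6.7 mcg/mL vs MTC 6 mcg/mL: exceeds toxic threshold.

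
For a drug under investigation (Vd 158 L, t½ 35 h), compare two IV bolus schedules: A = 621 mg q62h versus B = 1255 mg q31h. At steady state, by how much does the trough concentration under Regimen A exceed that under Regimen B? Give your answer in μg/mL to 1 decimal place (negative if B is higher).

Regimen A: f = (1/2)^(62/35) ≈ 0.2929; Cmin,ss = (621/158)·f/(1−f) ≈ 1.628 μg/mL.
Regimen B: f = (1/2)^(31/35) ≈ 0.5412; Cmin,ss = (1255/158)·f/(1−f) ≈ 9.370 μg/mL.
Difference ≈ 1.628 − 9.370 ≈ -7.742 μg/mL.

-7.7 μg/mL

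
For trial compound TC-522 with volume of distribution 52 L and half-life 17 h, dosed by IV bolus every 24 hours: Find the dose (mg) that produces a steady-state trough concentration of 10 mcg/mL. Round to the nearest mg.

864 mg

τ/t½ = 24/17 ≈ 1.4118, so f = (1/2)^(24/17) ≈ 0.375852.
Cmin,ss = (D/Vd)·f/(1−f), so D = Cmin,ss·Vd·(1−f)/f.
D = 10 × 52 × (1−f)/f ≈ 10 × 52 × 1.66062 ≈ 863.52 mg.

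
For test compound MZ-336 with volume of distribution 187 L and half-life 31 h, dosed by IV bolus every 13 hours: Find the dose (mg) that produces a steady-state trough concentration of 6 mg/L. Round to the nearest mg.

378 mg

τ/t½ = 13/31 ≈ 0.41935, so f = (1/2)^(13/31) ≈ 0.747759.
Cmin,ss = (D/Vd)·f/(1−f), so D = Cmin,ss·Vd·(1−f)/f.
D = 6 × 187 × (1−f)/f ≈ 6 × 187 × 0.33733 ≈ 378.48 mg.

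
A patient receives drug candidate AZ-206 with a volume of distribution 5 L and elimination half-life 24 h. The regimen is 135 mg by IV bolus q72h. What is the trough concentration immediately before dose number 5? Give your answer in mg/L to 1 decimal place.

3.9 mg/L

f = (1/2)^(τ/t½) = (1/2)^(72/24) ≈ 0.1250.
C₀ = D/Vd = 135/5 ≈ 27.000 mg/L.
Before the 5th dose, 4 doses have been given. Superposition: Cmin = C₀·(f + f² + … + f^4).
≈ 27.000 × (0.1250 + 0.0156 + 0.0020 + 0.0002) ≈ 27.000 × 0.1428 ≈ 3.856 mg/L.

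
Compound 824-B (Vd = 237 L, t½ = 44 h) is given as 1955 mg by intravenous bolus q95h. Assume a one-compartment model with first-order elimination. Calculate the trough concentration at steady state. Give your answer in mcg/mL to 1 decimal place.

Over one 95-h interval, 95/44 ≈ 2.1591 half-lives elapse, leaving f ≈ 0.2239 of each dose.
Single-dose peak C₀ = D/Vd = 1955/237 ≈ 8.249 mcg/mL.
Steady-state trough Cmin,ss = C₀·f/(1−f) ≈ 8.249 × 0.2239/0.7761 ≈ 2.380 mcg/mL.

2.4 mcg/mL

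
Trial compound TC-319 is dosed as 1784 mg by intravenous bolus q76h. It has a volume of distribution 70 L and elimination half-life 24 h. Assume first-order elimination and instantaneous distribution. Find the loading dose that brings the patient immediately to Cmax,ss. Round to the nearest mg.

f = (1/2)^(76/24) ≈ 0.111362; accumulation ratio R = 1/(1−f) ≈ 1.12532.
Loading dose to hit Cmax,ss on first dose: D_load = D_maint·R ≈ 1784 × 1.12532 ≈ 2007.57 mg.

2008 mg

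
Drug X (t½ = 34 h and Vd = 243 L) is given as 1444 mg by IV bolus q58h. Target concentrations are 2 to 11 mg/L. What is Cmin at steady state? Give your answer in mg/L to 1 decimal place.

τ/t½ = 58/34 ≈ 1.7059, so fraction remaining f = (1/2)^(58/34) ≈ 0.3065.
At steady state, accumulation factor R = 1/(1 − e^(−kτ)) ≈ 1.4420.
Single-dose peak C₀ = D/Vd = 1444/243 ≈ 5.942 mg/L.
Steady-state peak Cmax,ss = C₀·R ≈ 5.942 × 1.4420 ≈ 8.568 mg/L.
Steady-state trough Cmin,ss = Cmax,ss·f ≈ 8.568 × 0.3065 ≈ 2.626 mg/L.
Trough 2.6 mg/L vs MEC 2 mg/L: adequate.

2.6 mg/L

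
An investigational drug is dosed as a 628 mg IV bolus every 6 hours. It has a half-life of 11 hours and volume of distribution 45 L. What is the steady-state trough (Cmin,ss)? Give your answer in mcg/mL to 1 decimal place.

Over one 6-h interval, 6/11 ≈ 0.54545 half-lives elapse, leaving f ≈ 0.6852 of each dose.
Single-dose peak C₀ = D/Vd = 628/45 ≈ 13.956 mcg/mL.
Steady-state trough Cmin,ss = C₀·f/(1−f) ≈ 13.956 × 0.6852/0.3148 ≈ 30.377 mcg/mL.

30.4 mcg/mL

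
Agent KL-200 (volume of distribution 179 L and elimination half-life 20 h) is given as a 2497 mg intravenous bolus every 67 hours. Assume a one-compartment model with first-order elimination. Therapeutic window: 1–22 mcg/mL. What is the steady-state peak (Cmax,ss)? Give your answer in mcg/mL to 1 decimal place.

τ/t½ = 67/20 ≈ 3.35, so fraction remaining f = (1/2)^(67/20) ≈ 0.0981.
At steady state, accumulation factor R = 1/(1 − e^(−kτ)) ≈ 1.1088.
Single-dose peak C₀ = D/Vd = 2497/179 ≈ 13.950 mcg/mL.
Cmax,ss = C₀/(1 − f) ≈ 13.950/0.9019 ≈ 15.467 mcg/mL.
Peak 15.5 mcg/mL vs MTC 22 mcg/mL: below toxic threshold.

15.5 mcg/mL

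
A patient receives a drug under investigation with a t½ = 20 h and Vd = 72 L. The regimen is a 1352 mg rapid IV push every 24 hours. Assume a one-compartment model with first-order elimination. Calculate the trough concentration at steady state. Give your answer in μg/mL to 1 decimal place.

Over one 24-h interval, 24/20 ≈ 1.2 half-lives elapse, leaving f ≈ 0.4353 of each dose.
At steady state, accumulation factor R = 1/(1 − e^(−kτ)) ≈ 1.7709.
Single-dose peak C₀ = D/Vd = 1352/72 ≈ 18.778 μg/mL.
Steady-state peak Cmax,ss = C₀·R ≈ 18.778 × 1.7709 ≈ 33.254 μg/mL.
Steady-state trough Cmin,ss = Cmax,ss·f ≈ 33.254 × 0.4353 ≈ 14.475 μg/mL.

14.5 μg/mL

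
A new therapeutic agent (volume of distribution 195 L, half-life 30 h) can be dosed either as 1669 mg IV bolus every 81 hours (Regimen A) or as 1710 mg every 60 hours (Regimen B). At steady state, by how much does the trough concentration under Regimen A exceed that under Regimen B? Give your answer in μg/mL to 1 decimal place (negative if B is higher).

Regimen A: f = (1/2)^(81/30) ≈ 0.1539; Cmin,ss = (1669/195)·f/(1−f) ≈ 1.557 μg/mL.
Regimen B: f = (1/2)^(60/30) ≈ 0.2500; Cmin,ss = (1710/195)·f/(1−f) ≈ 2.923 μg/mL.
Difference ≈ 1.557 − 2.923 ≈ -1.366 μg/mL.

-1.4 μg/mL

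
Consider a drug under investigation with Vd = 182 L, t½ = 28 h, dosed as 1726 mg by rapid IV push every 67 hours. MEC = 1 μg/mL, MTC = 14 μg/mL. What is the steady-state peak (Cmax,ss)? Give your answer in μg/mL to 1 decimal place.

k = ln2/t½ = ln2/28 ≈ 0.024755 h⁻¹; fraction remaining f = e^(−kτ) = e^(−0.024755×67) ≈ 0.1904.
Accumulation ratio R = 1/(1 − f) ≈ 1/0.8096 ≈ 1.2352.
Each bolus raises the concentration by D/Vd = 1726/182 ≈ 9.484 μg/mL.
Steady-state peak Cmax,ss = C₀·R ≈ 9.484 × 1.2352 ≈ 11.715 μg/mL.
Peak 11.7 μg/mL vs MTC 14 μg/mL: below toxic threshold.

11.7 μg/mL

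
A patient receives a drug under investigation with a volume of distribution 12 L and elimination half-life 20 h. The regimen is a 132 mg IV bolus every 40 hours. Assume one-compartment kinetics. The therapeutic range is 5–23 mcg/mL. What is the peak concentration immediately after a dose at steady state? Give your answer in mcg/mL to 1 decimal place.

14.7 mcg/mL

The dosing interval is 2 half-lives, so f = 2^(−2) = 0.25.
Accumulation ratio R = 1/(1 − f) = 1/0.75 = 4/3.
Single-dose peak C₀ = D/Vd = 132/12 = 11 mcg/mL.
Steady-state peak Cmax,ss = C₀·R = 11 × 4/3 ≈ 14.667 mcg/mL.
Peak 14.7 mcg/mL vs MTC 23 mcg/mL: below toxic threshold.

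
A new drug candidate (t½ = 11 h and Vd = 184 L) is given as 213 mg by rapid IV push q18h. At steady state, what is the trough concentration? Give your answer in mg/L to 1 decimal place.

0.5 mg/L

τ/t½ = 18/11 ≈ 1.6364, so fraction remaining f = (1/2)^(18/11) ≈ 0.3217.
At steady state, accumulation factor R = 1/(1 − e^(−kτ)) ≈ 1.4743.
Single-dose peak C₀ = D/Vd = 213/184 ≈ 1.158 mg/L.
Cmax,ss = C₀/(1 − f) ≈ 1.158/0.6783 ≈ 1.707 mg/L.
Steady-state trough Cmin,ss = Cmax,ss·f ≈ 1.707 × 0.3217 ≈ 0.549 mg/L.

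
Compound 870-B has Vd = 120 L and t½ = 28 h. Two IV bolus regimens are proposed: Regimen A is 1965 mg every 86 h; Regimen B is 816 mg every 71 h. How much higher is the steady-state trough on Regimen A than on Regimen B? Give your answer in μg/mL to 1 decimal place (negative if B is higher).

Regimen A: f = (1/2)^(86/28) ≈ 0.1190; Cmin,ss = (1965/120)·f/(1−f) ≈ 2.212 μg/mL.
Regimen B: f = (1/2)^(71/28) ≈ 0.1725; Cmin,ss = (816/120)·f/(1−f) ≈ 1.418 μg/mL.
Difference ≈ 2.212 − 1.418 ≈ 0.794 μg/mL.

0.8 μg/mL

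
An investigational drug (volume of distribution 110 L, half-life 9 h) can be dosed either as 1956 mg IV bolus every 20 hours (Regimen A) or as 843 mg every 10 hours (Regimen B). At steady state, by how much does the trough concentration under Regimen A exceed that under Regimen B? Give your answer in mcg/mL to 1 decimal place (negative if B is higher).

-1.8 mcg/mL

Regimen A: f = (1/2)^(20/9) ≈ 0.2143; Cmin,ss = (1956/110)·f/(1−f) ≈ 4.850 mcg/mL.
Regimen B: f = (1/2)^(10/9) ≈ 0.4629; Cmin,ss = (843/110)·f/(1−f) ≈ 6.605 mcg/mL.
Difference ≈ 4.850 − 6.605 ≈ -1.755 mcg/mL.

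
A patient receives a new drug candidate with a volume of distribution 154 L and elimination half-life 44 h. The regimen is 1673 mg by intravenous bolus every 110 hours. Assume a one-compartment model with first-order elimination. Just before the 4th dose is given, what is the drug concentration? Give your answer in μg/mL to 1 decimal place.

f = (1/2)^(τ/t½) = (1/2)^(110/44) ≈ 0.1768.
C₀ = D/Vd = 1673/154 ≈ 10.864 μg/mL.
Before the 4th dose, 3 doses have been given. Superposition: Cmin = C₀·(f + f² + … + f^3).
≈ 10.864 × (0.1768 + 0.0313 + 0.0055) ≈ 10.864 × 0.2136 ≈ 2.321 μg/mL.

2.3 μg/mL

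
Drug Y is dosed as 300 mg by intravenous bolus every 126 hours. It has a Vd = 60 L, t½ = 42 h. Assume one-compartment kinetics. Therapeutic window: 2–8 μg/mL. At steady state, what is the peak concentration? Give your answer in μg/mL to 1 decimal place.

5.7 μg/mL

The dosing interval is 3 half-lives, so f = 2^(−3) = 0.125.
At steady state, R = 1/(1 − 0.125) = 8/7.
Single-dose peak C₀ = D/Vd = 300/60 = 5 μg/mL.
Steady-state peak Cmax,ss = C₀·R = 5 × 8/7 ≈ 5.714 μg/mL.
Peak 5.7 μg/mL vs MTC 8 μg/mL: below toxic threshold.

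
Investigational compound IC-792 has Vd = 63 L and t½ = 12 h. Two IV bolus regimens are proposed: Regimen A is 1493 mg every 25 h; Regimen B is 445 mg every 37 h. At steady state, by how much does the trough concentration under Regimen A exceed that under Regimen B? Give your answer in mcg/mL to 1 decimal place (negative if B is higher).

Regimen A: f = (1/2)^(25/12) ≈ 0.2360; Cmin,ss = (1493/63)·f/(1−f) ≈ 7.320 mcg/mL.
Regimen B: f = (1/2)^(37/12) ≈ 0.1180; Cmin,ss = (445/63)·f/(1−f) ≈ 0.945 mcg/mL.
Difference ≈ 7.320 − 0.945 ≈ 6.375 mcg/mL.

6.4 mcg/mL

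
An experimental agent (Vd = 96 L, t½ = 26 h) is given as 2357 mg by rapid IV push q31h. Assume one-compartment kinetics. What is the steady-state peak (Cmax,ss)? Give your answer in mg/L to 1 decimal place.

k = ln2/t½ = ln2/26 ≈ 0.026660 h⁻¹; fraction remaining f = e^(−kτ) = e^(−0.026660×31) ≈ 0.4376.
At steady state, accumulation factor R = 1/(1 − e^(−kτ)) ≈ 1.7781.
Each bolus raises the concentration by D/Vd = 2357/96 ≈ 24.552 mg/L.
Steady-state peak Cmax,ss = C₀·R ≈ 24.552 × 1.7781 ≈ 43.656 mg/L.

43.7 mg/L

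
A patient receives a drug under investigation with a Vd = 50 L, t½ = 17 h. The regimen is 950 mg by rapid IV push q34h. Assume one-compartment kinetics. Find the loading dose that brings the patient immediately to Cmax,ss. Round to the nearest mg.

1267 mg

f = (1/2)^(34/17) ≈ 0.250000; accumulation ratio R = 1/(1−f) ≈ 1.33333.
Loading dose to hit Cmax,ss on first dose: D_load = D_maint·R ≈ 950 × 1.33333 ≈ 1266.66 mg.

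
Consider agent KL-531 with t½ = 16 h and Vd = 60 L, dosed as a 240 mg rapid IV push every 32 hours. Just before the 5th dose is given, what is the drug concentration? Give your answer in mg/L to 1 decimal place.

1.3 mg/L

f = (1/2)^(τ/t½) = (1/2)^(32/16) ≈ 0.2500.
C₀ = D/Vd = 240/60 ≈ 4.000 mg/L.
Before the 5th dose, 4 doses have been given. Superposition: Cmin = C₀·(f + f² + … + f^4).
≈ 4.000 × (0.2500 + 0.0625 + 0.0156 + 0.0039) ≈ 4.000 × 0.3320 ≈ 1.328 mg/L.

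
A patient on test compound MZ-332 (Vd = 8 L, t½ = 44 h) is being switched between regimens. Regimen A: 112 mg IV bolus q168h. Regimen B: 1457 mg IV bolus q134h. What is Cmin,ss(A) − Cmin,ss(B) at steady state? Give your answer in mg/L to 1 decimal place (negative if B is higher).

Regimen A: f = (1/2)^(168/44) ≈ 0.0709; Cmin,ss = (112/8)·f/(1−f) ≈ 1.068 mg/L.
Regimen B: f = (1/2)^(134/44) ≈ 0.1211; Cmin,ss = (1457/8)·f/(1−f) ≈ 25.094 mg/L.
Difference ≈ 1.068 − 25.094 ≈ -24.026 mg/L.

-24.0 mg/L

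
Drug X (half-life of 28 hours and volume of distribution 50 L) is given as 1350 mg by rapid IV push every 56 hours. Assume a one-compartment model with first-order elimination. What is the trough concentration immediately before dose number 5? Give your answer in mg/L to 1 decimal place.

f = (1/2)^(τ/t½) = (1/2)^(56/28) ≈ 0.2500.
C₀ = D/Vd = 1350/50 ≈ 27.000 mg/L.
Before the 5th dose, 4 doses have been given. Superposition: Cmin = C₀·(f + f² + … + f^4).
≈ 27.000 × (0.2500 + 0.0625 + 0.0156 + 0.0039) ≈ 27.000 × 0.3320 ≈ 8.964 mg/L.

9.0 mg/L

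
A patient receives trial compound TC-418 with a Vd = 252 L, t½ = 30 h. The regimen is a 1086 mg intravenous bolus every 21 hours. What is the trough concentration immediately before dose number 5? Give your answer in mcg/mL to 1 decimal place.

f = (1/2)^(τ/t½) = (1/2)^(21/30) ≈ 0.6156.
C₀ = D/Vd = 1086/252 ≈ 4.310 mcg/mL.
Before the 5th dose, 4 doses have been given. Superposition: Cmin = C₀·(f + f² + … + f^4).
≈ 4.310 × (0.6156 + 0.3790 + 0.2333 + 0.1436) ≈ 4.310 × 1.3715 ≈ 5.911 mcg/mL.

5.9 mcg/mL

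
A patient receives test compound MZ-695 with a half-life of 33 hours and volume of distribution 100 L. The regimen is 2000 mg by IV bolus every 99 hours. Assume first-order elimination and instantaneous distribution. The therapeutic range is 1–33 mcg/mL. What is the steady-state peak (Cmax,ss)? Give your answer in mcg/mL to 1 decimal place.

22.9 mcg/mL

τ = 99 h = 3 half-lives, so f = (1/2)^3 = 0.125.
At steady state, R = 1/(1 − 0.125) = 8/7.
Single-dose peak C₀ = D/Vd = 2000/100 = 20 mcg/mL.
Steady-state peak Cmax,ss = C₀·R = 20 × 8/7 ≈ 22.857 mcg/mL.
Peak 22.9 mcg/mL vs MTC 33 mcg/mL: below toxic threshold.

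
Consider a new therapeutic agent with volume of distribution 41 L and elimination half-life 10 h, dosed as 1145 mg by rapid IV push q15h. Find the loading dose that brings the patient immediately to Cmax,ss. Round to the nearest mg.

1771 mg

f = (1/2)^(15/10) ≈ 0.353553; accumulation ratio R = 1/(1−f) ≈ 1.54692.
Loading dose to hit Cmax,ss on first dose: D_load = D_maint·R ≈ 1145 × 1.54692 ≈ 1771.22 mg.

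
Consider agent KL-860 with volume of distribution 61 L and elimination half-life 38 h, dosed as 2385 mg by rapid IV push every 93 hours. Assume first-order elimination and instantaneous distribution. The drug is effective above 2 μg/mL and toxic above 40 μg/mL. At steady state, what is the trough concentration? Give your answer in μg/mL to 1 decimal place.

k = ln2/t½ = ln2/38 ≈ 0.018241 h⁻¹; fraction remaining f = e^(−kτ) = e^(−0.018241×93) ≈ 0.1833.
Each bolus raises the concentration by D/Vd = 2385/61 ≈ 39.098 μg/mL.
Steady-state trough Cmin,ss = C₀·f/(1−f) ≈ 39.098 × 0.1833/0.8167 ≈ 8.775 μg/mL.
Trough 8.8 μg/mL vs MEC 2 μg/mL: adequate.

8.8 μg/mL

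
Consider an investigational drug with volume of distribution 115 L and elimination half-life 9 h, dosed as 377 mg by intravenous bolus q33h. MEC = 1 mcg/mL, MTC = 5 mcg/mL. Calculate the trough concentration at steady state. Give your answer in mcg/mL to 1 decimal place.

Over one 33-h interval, 33/9 ≈ 3.6667 half-lives elapse, leaving f ≈ 0.0787 of each dose.
At steady state, accumulation factor R = 1/(1 − e^(−kτ)) ≈ 1.0854.
Single-dose peak C₀ = D/Vd = 377/115 ≈ 3.278 mcg/mL.
Steady-state peak Cmax,ss = C₀·R ≈ 3.278 × 1.0854 ≈ 3.558 mcg/mL.
Steady-state trough Cmin,ss = Cmax,ss·f ≈ 3.558 × 0.0787 ≈ 0.280 mcg/mL.
Trough 0.3 mcg/mL vs MEC 1 mcg/mL: subtherapeutic.

0.3 mcg/mL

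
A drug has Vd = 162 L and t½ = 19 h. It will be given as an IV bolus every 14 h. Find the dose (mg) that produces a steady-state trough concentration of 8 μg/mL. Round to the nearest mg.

τ/t½ = 14/19 ≈ 0.73684, so f = (1/2)^(14/19) ≈ 0.600051.
Cmin,ss = (D/Vd)·f/(1−f), so D = Cmin,ss·Vd·(1−f)/f.
D = 8 × 162 × (1−f)/f ≈ 8 × 162 × 0.66653 ≈ 863.82 mg.

864 mg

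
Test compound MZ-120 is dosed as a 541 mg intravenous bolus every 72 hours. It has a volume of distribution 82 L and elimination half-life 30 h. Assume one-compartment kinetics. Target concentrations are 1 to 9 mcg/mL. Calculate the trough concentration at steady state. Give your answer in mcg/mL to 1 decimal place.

k = ln2/t½ = ln2/30 ≈ 0.023105 h⁻¹; fraction remaining f = e^(−kτ) = e^(−0.023105×72) ≈ 0.1895.
Accumulation ratio R = 1/(1 − f) ≈ 1/0.8105 ≈ 1.2338.
Single-dose peak C₀ = D/Vd = 541/82 ≈ 6.598 mcg/mL.
Steady-state peak Cmax,ss = C₀·R ≈ 6.598 × 1.2338 ≈ 8.141 mcg/mL.
One interval later, Cmin,ss = Cmax,ss·e^(−kτ) ≈ 8.141 × 0.1895 ≈ 1.543 mcg/mL.
Trough 1.5 mcg/mL vs MEC 1 mcg/mL: adequate.

1.5 mcg/mL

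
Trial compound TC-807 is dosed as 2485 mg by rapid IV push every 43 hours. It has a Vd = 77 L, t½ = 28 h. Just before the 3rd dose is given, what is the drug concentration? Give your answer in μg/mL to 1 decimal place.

15.0 μg/mL

f = (1/2)^(τ/t½) = (1/2)^(43/28) ≈ 0.3449.
C₀ = D/Vd = 2485/77 ≈ 32.273 μg/mL.
Before the 3rd dose, 2 doses have been given. Superposition: Cmin = C₀·(f + f²).
≈ 32.273 × (0.3449 + 0.1190) ≈ 32.273 × 0.4639 ≈ 14.971 μg/mL.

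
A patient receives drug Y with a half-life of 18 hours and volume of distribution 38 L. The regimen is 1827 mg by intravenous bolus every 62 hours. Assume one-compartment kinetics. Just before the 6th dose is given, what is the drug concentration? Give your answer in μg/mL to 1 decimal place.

4.9 μg/mL

f = (1/2)^(τ/t½) = (1/2)^(62/18) ≈ 0.0919.
C₀ = D/Vd = 1827/38 ≈ 48.079 μg/mL.
Before the 6th dose, 5 doses have been given. Superposition: Cmin = C₀·(f + f² + … + f^5).
≈ 48.079 × (0.0919 + 0.0084 + 0.0008 + 0.0001 + 0.0000) ≈ 48.079 × 0.1012 ≈ 4.866 μg/mL.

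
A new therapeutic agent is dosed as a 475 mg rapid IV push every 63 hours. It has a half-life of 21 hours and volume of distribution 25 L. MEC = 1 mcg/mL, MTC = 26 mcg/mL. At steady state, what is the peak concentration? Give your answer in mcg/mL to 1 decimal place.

21.7 mcg/mL

τ = 63 h = 3 half-lives, so f = (1/2)^3 = 0.125.
At steady state, R = 1/(1 − 0.125) = 8/7.
Single-dose peak C₀ = D/Vd = 475/25 = 19 mcg/mL.
Steady-state peak Cmax,ss = C₀·R = 19 × 8/7 ≈ 21.714 mcg/mL.
Peak 21.7 mcg/mL vs MTC 26 mcg/mL: below toxic threshold.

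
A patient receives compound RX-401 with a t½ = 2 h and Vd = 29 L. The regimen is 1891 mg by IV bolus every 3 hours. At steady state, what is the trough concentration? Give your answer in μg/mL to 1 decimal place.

Over one 3-h interval, 3/2 ≈ 1.5 half-lives elapse, leaving f ≈ 0.3536 of each dose.
Each bolus raises the concentration by D/Vd = 1891/29 ≈ 65.207 μg/mL.
Steady-state trough Cmin,ss = C₀·f/(1−f) ≈ 65.207 × 0.3536/0.6464 ≈ 35.670 μg/mL.

35.7 μg/mL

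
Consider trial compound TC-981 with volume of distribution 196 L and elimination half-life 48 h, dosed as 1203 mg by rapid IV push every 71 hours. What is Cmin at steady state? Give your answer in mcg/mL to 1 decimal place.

3.4 mcg/mL

τ/t½ = 71/48 ≈ 1.4792, so fraction remaining f = (1/2)^(71/48) ≈ 0.3587.
Single-dose peak C₀ = D/Vd = 1203/196 ≈ 6.138 mcg/mL.
Steady-state trough Cmin,ss = C₀·f/(1−f) ≈ 6.138 × 0.3587/0.6413 ≈ 3.433 mcg/mL.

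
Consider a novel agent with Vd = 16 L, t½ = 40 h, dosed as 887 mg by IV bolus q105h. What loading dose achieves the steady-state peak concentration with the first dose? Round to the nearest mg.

f = (1/2)^(105/40) ≈ 0.162105; accumulation ratio R = 1/(1−f) ≈ 1.19347.
Loading dose to hit Cmax,ss on first dose: D_load = D_maint·R ≈ 887 × 1.19347 ≈ 1058.61 mg.

1059 mg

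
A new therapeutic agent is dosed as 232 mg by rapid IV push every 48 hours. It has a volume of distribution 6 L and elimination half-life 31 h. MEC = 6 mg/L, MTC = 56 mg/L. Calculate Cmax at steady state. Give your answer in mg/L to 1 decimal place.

τ/t½ = 48/31 ≈ 1.5484, so fraction remaining f = (1/2)^(48/31) ≈ 0.3419.
Accumulation ratio R = 1/(1 − f) ≈ 1/0.6581 ≈ 1.5195.
Each bolus raises the concentration by D/Vd = 232/6 ≈ 38.667 mg/L.
Steady-state peak Cmax,ss = C₀·R ≈ 38.667 × 1.5195 ≈ 58.755 mg/L.
Peak 58.8 mg/L vs MTC 56 mg/L: exceeds toxic threshold.

58.8 mg/L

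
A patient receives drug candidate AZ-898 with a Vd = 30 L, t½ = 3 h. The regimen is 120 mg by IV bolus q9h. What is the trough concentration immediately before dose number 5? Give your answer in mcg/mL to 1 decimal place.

0.6 mcg/mL

f = (1/2)^(τ/t½) = (1/2)^(9/3) ≈ 0.1250.
C₀ = D/Vd = 120/30 ≈ 4.000 mcg/mL.
Before the 5th dose, 4 doses have been given. Superposition: Cmin = C₀·(f + f² + … + f^4).
≈ 4.000 × (0.1250 + 0.0156 + 0.0020 + 0.0002) ≈ 4.000 × 0.1428 ≈ 0.571 mcg/mL.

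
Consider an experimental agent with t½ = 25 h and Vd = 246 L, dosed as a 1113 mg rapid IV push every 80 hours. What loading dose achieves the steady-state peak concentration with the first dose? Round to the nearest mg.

f = (1/2)^(80/25) ≈ 0.108819; accumulation ratio R = 1/(1−f) ≈ 1.12211.
Loading dose to hit Cmax,ss on first dose: D_load = D_maint·R ≈ 1113 × 1.12211 ≈ 1248.91 mg.

1249 mg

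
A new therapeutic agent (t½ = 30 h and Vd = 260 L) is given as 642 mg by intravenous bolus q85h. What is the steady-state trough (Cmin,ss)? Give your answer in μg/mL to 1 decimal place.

τ/t½ = 85/30 ≈ 2.8333, so fraction remaining f = (1/2)^(85/30) ≈ 0.1403.
Accumulation ratio R = 1/(1 − f) ≈ 1/0.8597 ≈ 1.1632.
Each bolus raises the concentration by D/Vd = 642/260 ≈ 2.469 μg/mL.
Steady-state peak Cmax,ss = C₀·R ≈ 2.469 × 1.1632 ≈ 2.872 μg/mL.
Steady-state trough Cmin,ss = Cmax,ss·f ≈ 2.872 × 0.1403 ≈ 0.403 μg/mL.

0.4 μg/mL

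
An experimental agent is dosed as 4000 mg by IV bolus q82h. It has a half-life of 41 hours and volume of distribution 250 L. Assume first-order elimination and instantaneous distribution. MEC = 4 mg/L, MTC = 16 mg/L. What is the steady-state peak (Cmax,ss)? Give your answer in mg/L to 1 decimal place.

21.3 mg/L

τ = 82 h = 2 half-lives, so f = (1/2)^2 = 0.25.
Accumulation ratio R = 1/(1 − f) = 1/0.75 = 4/3.
Single-dose peak C₀ = D/Vd = 4000/250 = 16 mg/L.
Steady-state peak Cmax,ss = C₀·R = 16 × 4/3 ≈ 21.333 mg/L.
Peak 21.3 mg/L vs MTC 16 mg/L: exceeds toxic threshold.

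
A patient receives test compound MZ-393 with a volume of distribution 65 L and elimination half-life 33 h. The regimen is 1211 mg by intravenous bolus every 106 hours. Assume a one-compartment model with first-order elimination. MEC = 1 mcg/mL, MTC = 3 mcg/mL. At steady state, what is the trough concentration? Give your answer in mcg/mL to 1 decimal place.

τ/t½ = 106/33 ≈ 3.2121, so fraction remaining f = (1/2)^(106/33) ≈ 0.1079.
At steady state, accumulation factor R = 1/(1 − e^(−kτ)) ≈ 1.1210.
Single-dose peak C₀ = D/Vd = 1211/65 ≈ 18.631 mcg/mL.
Cmax,ss = C₀/(1 − f) ≈ 18.631/0.8921 ≈ 20.884 mcg/mL.
Steady-state trough Cmin,ss = Cmax,ss·f ≈ 20.884 × 0.1079 ≈ 2.253 mcg/mL.
Trough 2.3 mcg/mL vs MEC 1 mcg/mL: adequate.

2.3 mcg/mL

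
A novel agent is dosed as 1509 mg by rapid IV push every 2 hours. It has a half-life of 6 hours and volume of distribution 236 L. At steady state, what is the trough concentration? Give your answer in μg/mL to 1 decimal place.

24.6 μg/mL

Over one 2-h interval, 2/6 ≈ 0.33333 half-lives elapse, leaving f ≈ 0.7937 of each dose.
Each bolus raises the concentration by D/Vd = 1509/236 ≈ 6.394 μg/mL.
Steady-state trough Cmin,ss = C₀·f/(1−f) ≈ 6.394 × 0.7937/0.2063 ≈ 24.600 μg/mL.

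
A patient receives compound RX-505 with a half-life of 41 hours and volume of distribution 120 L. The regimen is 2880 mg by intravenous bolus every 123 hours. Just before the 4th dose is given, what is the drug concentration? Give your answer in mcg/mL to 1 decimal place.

3.4 mcg/mL

f = (1/2)^(τ/t½) = (1/2)^(123/41) ≈ 0.1250.
C₀ = D/Vd = 2880/120 ≈ 24.000 mcg/mL.
Before the 4th dose, 3 doses have been given. Superposition: Cmin = C₀·(f + f² + … + f^3).
≈ 24.000 × (0.1250 + 0.0156 + 0.0020) ≈ 24.000 × 0.1426 ≈ 3.422 mcg/mL.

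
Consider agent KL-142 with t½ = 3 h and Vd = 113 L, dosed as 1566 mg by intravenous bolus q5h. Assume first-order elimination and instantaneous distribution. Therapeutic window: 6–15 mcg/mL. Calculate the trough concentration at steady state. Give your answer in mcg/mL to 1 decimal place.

6.4 mcg/mL

k = ln2/t½ = ln2/3 ≈ 0.231049 h⁻¹; fraction remaining f = e^(−kτ) = e^(−0.231049×5) ≈ 0.3150.
Each bolus raises the concentration by D/Vd = 1566/113 ≈ 13.858 mcg/mL.
Steady-state trough Cmin,ss = C₀·f/(1−f) ≈ 13.858 × 0.3150/0.6850 ≈ 6.373 mcg/mL.
Trough 6.4 mcg/mL vs MEC 6 mcg/mL: adequate.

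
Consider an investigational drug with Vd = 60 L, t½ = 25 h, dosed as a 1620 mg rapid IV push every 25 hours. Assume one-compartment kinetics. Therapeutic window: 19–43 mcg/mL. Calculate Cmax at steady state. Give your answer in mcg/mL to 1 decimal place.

54.0 mcg/mL

The dosing interval is 1 half-life, so f = 2^(−1) = 0.5.
At steady state, R = 1/(1 − 0.5) = 2/1.
Single-dose peak C₀ = D/Vd = 1620/60 = 27 mcg/mL.
Steady-state peak Cmax,ss = C₀·R = 27 × 2/1 ≈ 54.000 mcg/mL.
Peak 54.0 mcg/mL vs MTC 43 mcg/mL: exceeds toxic threshold.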